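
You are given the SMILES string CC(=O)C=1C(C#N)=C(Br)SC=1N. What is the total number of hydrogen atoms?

5

Walk through each heavy atom and fill implicit hydrogens from standard valence (C 4, N 3, O 2, S 2, halogen 1):
  atom 1: C, bond orders sum to 1 (valence 4) → 3 H
  atom 2: C, bond orders sum to 4 (valence 4) → 0 H
  atom 3: O, bond orders sum to 2 (valence 2) → 0 H
  atom 4: C, bond orders sum to 4 (valence 4) → 0 H
  atom 5: C, bond orders sum to 4 (valence 4) → 0 H
  atom 6: C, bond orders sum to 4 (valence 4) → 0 H
  atom 7: N, bond orders sum to 3 (valence 3) → 0 H
  atom 8: C, bond orders sum to 4 (valence 4) → 0 H
  atom 9: Br (halogen, monovalent) → 0 H
  atom 10: S, bond orders sum to 2 (valence 2) → 0 H
  atom 11: C, bond orders sum to 4 (valence 4) → 0 H
  atom 12: N, bond orders sum to 1 (valence 3) → 2 H
Total hydrogens: 5.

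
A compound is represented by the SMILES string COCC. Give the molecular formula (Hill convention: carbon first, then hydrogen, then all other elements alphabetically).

Walk through each heavy atom and fill implicit hydrogens from standard valence (C 4, N 3, O 2, S 2, halogen 1):
  atom 1: C, bond orders sum to 1 (valence 4) → 3 H
  atom 2: O, bond orders sum to 2 (valence 2) → 0 H
  atom 3: C, bond orders sum to 2 (valence 4) → 2 H
  atom 4: C, bond orders sum to 1 (valence 4) → 3 H
Totals → C:3, H:8, O:1.

C3H8O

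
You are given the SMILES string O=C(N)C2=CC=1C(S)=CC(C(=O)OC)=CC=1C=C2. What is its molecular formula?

Walk through each heavy atom and fill implicit hydrogens from standard valence (C 4, N 3, O 2, S 2, halogen 1):
  atom 1: O, bond orders sum to 2 (valence 2) → 0 H
  atom 2: C, bond orders sum to 4 (valence 4) → 0 H
  atom 3: N, bond orders sum to 1 (valence 3) → 2 H
  atom 4: C, bond orders sum to 4 (valence 4) → 0 H
  atom 5: C, bond orders sum to 3 (valence 4) → 1 H
  atom 6: C, bond orders sum to 4 (valence 4) → 0 H
  atom 7: C, bond orders sum to 4 (valence 4) → 0 H
  atom 8: S, bond orders sum to 1 (valence 2) → 1 H
  atom 9: C, bond orders sum to 3 (valence 4) → 1 H
  atom 10: C, bond orders sum to 4 (valence 4) → 0 H
  atom 11: C, bond orders sum to 4 (valence 4) → 0 H
  atom 12: O, bond orders sum to 2 (valence 2) → 0 H
  atom 13: O, bond orders sum to 2 (valence 2) → 0 H
  atom 14: C, bond orders sum to 1 (valence 4) → 3 H
  atom 15: C, bond orders sum to 3 (valence 4) → 1 H
  atom 16: C, bond orders sum to 4 (valence 4) → 0 H
  atom 17: C, bond orders sum to 3 (valence 4) → 1 H
  atom 18: C, bond orders sum to 3 (valence 4) → 1 H
Totals → C:13, H:11, N:1, O:3, S:1.
In Hill order: C13H11NO3S.

C13H11NO3S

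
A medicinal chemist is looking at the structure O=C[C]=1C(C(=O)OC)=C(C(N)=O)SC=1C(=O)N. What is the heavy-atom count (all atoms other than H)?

17

Every atom symbol written in the SMILES (organic subset) is one heavy atom; implicit H are not written.
Heavy atoms by element → C:9, N:2, O:5, S:1.
Total: 17.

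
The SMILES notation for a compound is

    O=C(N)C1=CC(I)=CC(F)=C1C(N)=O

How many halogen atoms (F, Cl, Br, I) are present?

2

Halogen atoms appear at heavy-atom positions 7, 10 (1×F, 1×I).
Other groups present: 2 amide.
Halogen count: 2.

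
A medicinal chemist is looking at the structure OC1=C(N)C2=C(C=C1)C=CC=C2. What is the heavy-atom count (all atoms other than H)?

Every atom symbol written in the SMILES (organic subset) is one heavy atom; implicit H are not written.
Heavy atoms by element → C:10, N:1, O:1.
Total: 12.

12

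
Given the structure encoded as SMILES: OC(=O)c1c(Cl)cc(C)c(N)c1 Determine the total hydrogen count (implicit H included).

8

Walk through each heavy atom and fill implicit hydrogens from standard valence (C 4, N 3, O 2, S 2, halogen 1); for lowercase aromatic atoms, an aromatic c carries 1 H when it has two neighbours and 0 H with three, and aromatic n carries 0 H:
  atom 1: O, bond orders sum to 1 (valence 2) → 1 H
  atom 2: C, bond orders sum to 4 (valence 4) → 0 H
  atom 3: O, bond orders sum to 2 (valence 2) → 0 H
  atom 4: aromatic c, 3 neighbours → 0 H
  atom 5: aromatic c, 3 neighbours → 0 H
  atom 6: Cl (halogen, monovalent) → 0 H
  atom 7: aromatic c, 2 neighbours → 1 H
  atom 8: aromatic c, 3 neighbours → 0 H
  atom 9: C, bond orders sum to 1 (valence 4) → 3 H
  atom 10: aromatic c, 3 neighbours → 0 H
  atom 11: N, bond orders sum to 1 (valence 3) → 2 H
  atom 12: aromatic c, 2 neighbours → 1 H
Total hydrogens: 8.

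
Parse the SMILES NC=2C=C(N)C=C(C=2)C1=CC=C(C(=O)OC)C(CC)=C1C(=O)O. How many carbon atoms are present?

Count every carbon token in the SMILES (each C, including those in ring-closure positions and inside branches).
Carbon count: 17.

17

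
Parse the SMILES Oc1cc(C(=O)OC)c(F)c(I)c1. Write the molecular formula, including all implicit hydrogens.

Walk through each heavy atom and fill implicit hydrogens from standard valence (C 4, N 3, O 2, S 2, halogen 1); for lowercase aromatic atoms, an aromatic c carries 1 H when it has two neighbours and 0 H with three, and aromatic n carries 0 H:
  atom 1: O, bond orders sum to 1 (valence 2) → 1 H
  atom 2: aromatic c, 3 neighbours → 0 H
  atom 3: aromatic c, 2 neighbours → 1 H
  atom 4: aromatic c, 3 neighbours → 0 H
  atom 5: C, bond orders sum to 4 (valence 4) → 0 H
  atom 6: O, bond orders sum to 2 (valence 2) → 0 H
  atom 7: O, bond orders sum to 2 (valence 2) → 0 H
  atom 8: C, bond orders sum to 1 (valence 4) → 3 H
  atom 9: aromatic c, 3 neighbours → 0 H
  atom 10: F (halogen, monovalent) → 0 H
  atom 11: aromatic c, 3 neighbours → 0 H
  atom 12: I (halogen, monovalent) → 0 H
  atom 13: aromatic c, 2 neighbours → 1 H
Totals → C:8, H:6, F:1, I:1, O:3.
In Hill order: C8H6FIO3.

C8H6FIO3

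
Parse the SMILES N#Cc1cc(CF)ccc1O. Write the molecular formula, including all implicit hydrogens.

C8H6FNO

Walk through each heavy atom and fill implicit hydrogens from standard valence (C 4, N 3, O 2, S 2, halogen 1); for lowercase aromatic atoms, an aromatic c carries 1 H when it has two neighbours and 0 H with three, and aromatic n carries 0 H:
  atom 1: N, bond orders sum to 3 (valence 3) → 0 H
  atom 2: C, bond orders sum to 4 (valence 4) → 0 H
  atom 3: aromatic c, 3 neighbours → 0 H
  atom 4: aromatic c, 2 neighbours → 1 H
  atom 5: aromatic c, 3 neighbours → 0 H
  atom 6: C, bond orders sum to 2 (valence 4) → 2 H
  atom 7: F (halogen, monovalent) → 0 H
  atom 8: aromatic c, 2 neighbours → 1 H
  atom 9: aromatic c, 2 neighbours → 1 H
  atom 10: aromatic c, 3 neighbours → 0 H
  atom 11: O, bond orders sum to 1 (valence 2) → 1 H
Totals → C:8, H:6, F:1, N:1, O:1.
In Hill order: C8H6FNO.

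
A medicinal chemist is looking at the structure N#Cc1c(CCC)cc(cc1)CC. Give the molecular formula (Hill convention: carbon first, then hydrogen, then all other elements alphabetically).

C12H15N

Walk through each heavy atom and fill implicit hydrogens from standard valence (C 4, N 3, O 2, S 2, halogen 1); for lowercase aromatic atoms, an aromatic c carries 1 H when it has two neighbours and 0 H with three, and aromatic n carries 0 H:
  atom 1: N, bond orders sum to 3 (valence 3) → 0 H
  atom 2: C, bond orders sum to 4 (valence 4) → 0 H
  atom 3: aromatic c, 3 neighbours → 0 H
  atom 4: aromatic c, 3 neighbours → 0 H
  atom 5: C, bond orders sum to 2 (valence 4) → 2 H
  atom 6: C, bond orders sum to 2 (valence 4) → 2 H
  atom 7: C, bond orders sum to 1 (valence 4) → 3 H
  atom 8: aromatic c, 2 neighbours → 1 H
  atom 9: aromatic c, 3 neighbours → 0 H
  atom 10: aromatic c, 2 neighbours → 1 H
  atom 11: aromatic c, 2 neighbours → 1 H
  atom 12: C, bond orders sum to 2 (valence 4) → 2 H
  atom 13: C, bond orders sum to 1 (valence 4) → 3 H
Totals → C:12, H:15, N:1.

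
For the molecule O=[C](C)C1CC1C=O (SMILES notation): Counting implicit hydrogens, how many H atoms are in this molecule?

Walk through each heavy atom and fill implicit hydrogens from standard valence (C 4, N 3, O 2, S 2, halogen 1):
  atom 1: O, bond orders sum to 2 (valence 2) → 0 H
  atom 2: C with explicit H count 0
  atom 3: C, bond orders sum to 1 (valence 4) → 3 H
  atom 4: C, bond orders sum to 3 (valence 4) → 1 H
  atom 5: C, bond orders sum to 2 (valence 4) → 2 H
  atom 6: C, bond orders sum to 3 (valence 4) → 1 H
  atom 7: C, bond orders sum to 3 (valence 4) → 1 H
  atom 8: O, bond orders sum to 2 (valence 2) → 0 H
Total hydrogens: 8.

8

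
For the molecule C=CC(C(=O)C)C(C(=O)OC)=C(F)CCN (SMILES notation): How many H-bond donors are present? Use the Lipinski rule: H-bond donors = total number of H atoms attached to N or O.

Donors: find every N or O and count the H atoms it carries.
  atom 5 (O): bond orders sum to 2 → 0 H
  atom 9 (O): bond orders sum to 2 → 0 H
  atom 10 (O): bond orders sum to 2 → 0 H
  atom 16 (N): bond orders sum to 1 → 2 H
Lipinski HBD = 2.

2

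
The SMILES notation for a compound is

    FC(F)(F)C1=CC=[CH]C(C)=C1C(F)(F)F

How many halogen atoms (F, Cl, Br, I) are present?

Halogen atoms appear at heavy-atom positions 1, 3, 4, 13, 14, 15 (6×F).
Halogen count: 6.

6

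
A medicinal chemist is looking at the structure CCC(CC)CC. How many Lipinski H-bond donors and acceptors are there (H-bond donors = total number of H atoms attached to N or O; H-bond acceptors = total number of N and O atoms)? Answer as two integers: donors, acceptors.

Donors: find every N or O and count the H atoms it carries.
  (no N or O atoms present)
Lipinski HBD = 0.
Acceptors: N atoms = 0, O atoms = 0 → HBA = 0.

0, 0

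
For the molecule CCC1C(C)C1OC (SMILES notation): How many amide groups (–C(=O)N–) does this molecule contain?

Scan the SMILES for the amide motif — none present.
Groups that are present: 1 ether.

0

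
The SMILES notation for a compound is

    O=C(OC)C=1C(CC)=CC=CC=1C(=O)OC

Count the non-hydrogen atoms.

Every atom symbol written in the SMILES (organic subset) is one heavy atom; implicit H are not written.
Heavy atoms by element → C:12, O:4.
Total: 16.

16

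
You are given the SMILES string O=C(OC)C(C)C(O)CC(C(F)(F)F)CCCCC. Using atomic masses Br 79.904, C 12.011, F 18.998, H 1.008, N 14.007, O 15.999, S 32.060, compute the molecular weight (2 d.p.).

284.32 g/mol

First, the molecular formula is C13H23F3O3 (counting implicit H from valence).
  C: 13 × 12.011 = 156.143
  F: 3 × 18.998 = 56.994
  H: 23 × 1.008 = 23.184
  O: 3 × 15.999 = 47.997
Sum: 13×12.011 + 3×18.998 + 23×1.008 + 3×15.999 = 284.318 → 284.32 g/mol.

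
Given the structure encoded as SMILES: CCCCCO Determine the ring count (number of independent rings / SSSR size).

0

In SMILES, each pair of matching ring-closure digits denotes one ring-closing bond; the number of such bonds equals the number of independent rings.
Ring-closure bonds here: 0.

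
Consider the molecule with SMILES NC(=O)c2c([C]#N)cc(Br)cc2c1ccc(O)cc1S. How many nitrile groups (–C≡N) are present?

1

The nitrile motif appears at heavy-atom position 6 in the SMILES.
Other groups present: 1 amide, 1 hydroxyl, 1 thiol.
Nitrile count: 1.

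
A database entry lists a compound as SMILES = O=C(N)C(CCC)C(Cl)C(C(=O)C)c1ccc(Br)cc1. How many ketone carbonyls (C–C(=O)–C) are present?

The ketone motif appears at heavy-atom position 11 in the SMILES.
Other groups present: 1 amide.
Ketone count: 1.

1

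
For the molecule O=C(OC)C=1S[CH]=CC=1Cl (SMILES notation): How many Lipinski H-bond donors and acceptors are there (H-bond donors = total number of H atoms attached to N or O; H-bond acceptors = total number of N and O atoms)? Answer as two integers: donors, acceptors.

Donors: find every N or O and count the H atoms it carries.
  atom 1 (O): bond orders sum to 2 → 0 H
  atom 3 (O): bond orders sum to 2 → 0 H
Lipinski HBD = 0.
Acceptors: N atoms = 0, O atoms = 2 → HBA = 2.

0, 2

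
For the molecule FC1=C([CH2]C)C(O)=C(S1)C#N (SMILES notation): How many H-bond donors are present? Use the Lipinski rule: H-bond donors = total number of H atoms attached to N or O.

Donors: find every N or O and count the H atoms it carries.
  atom 7 (O): bond orders sum to 1 → 1 H
  atom 11 (N): bond orders sum to 3 → 0 H
Lipinski HBD = 1.

1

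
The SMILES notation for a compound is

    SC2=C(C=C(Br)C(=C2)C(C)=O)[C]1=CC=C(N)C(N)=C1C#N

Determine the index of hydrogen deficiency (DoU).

Molecular formula: C15H12BrN3OS.
DoU = (2C + 2 + N − H − X) / 2, where X is the halogen count and O/S are ignored.
    = (2·15 + 2 + 3 − 12 − 1) / 2 = 22 / 2 = 11.

11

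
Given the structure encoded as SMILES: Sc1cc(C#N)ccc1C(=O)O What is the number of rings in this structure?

1

In SMILES, each pair of matching ring-closure digits denotes one ring-closing bond; the number of such bonds equals the number of independent rings.
Ring-closure bonds here: 1.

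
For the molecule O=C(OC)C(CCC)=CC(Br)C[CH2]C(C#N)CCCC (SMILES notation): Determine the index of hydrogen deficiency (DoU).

4

Molecular formula: C16H26BrNO2.
DoU = (2C + 2 + N − H − X) / 2, where X is the halogen count and O/S are ignored.
    = (2·16 + 2 + 1 − 26 − 1) / 2 = 8 / 2 = 4.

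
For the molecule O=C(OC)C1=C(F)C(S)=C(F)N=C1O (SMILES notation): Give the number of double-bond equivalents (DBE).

Molecular formula: C7H5F2NO3S.
DoU = (2C + 2 + N − H − X) / 2, where X is the halogen count and O/S are ignored.
    = (2·7 + 2 + 1 − 5 − 2) / 2 = 10 / 2 = 5.

5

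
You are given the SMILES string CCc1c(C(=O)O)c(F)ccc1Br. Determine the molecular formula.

C9H8BrFO2

Walk through each heavy atom and fill implicit hydrogens from standard valence (C 4, N 3, O 2, S 2, halogen 1); for lowercase aromatic atoms, an aromatic c carries 1 H when it has two neighbours and 0 H with three, and aromatic n carries 0 H:
  atom 1: C, bond orders sum to 1 (valence 4) → 3 H
  atom 2: C, bond orders sum to 2 (valence 4) → 2 H
  atom 3: aromatic c, 3 neighbours → 0 H
  atom 4: aromatic c, 3 neighbours → 0 H
  atom 5: C, bond orders sum to 4 (valence 4) → 0 H
  atom 6: O, bond orders sum to 2 (valence 2) → 0 H
  atom 7: O, bond orders sum to 1 (valence 2) → 1 H
  atom 8: aromatic c, 3 neighbours → 0 H
  atom 9: F (halogen, monovalent) → 0 H
  atom 10: aromatic c, 2 neighbours → 1 H
  atom 11: aromatic c, 2 neighbours → 1 H
  atom 12: aromatic c, 3 neighbours → 0 H
  atom 13: Br (halogen, monovalent) → 0 H
Totals → C:9, H:8, Br:1, F:1, O:2.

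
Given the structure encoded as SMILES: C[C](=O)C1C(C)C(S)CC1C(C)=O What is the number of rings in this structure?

1

In SMILES, each pair of matching ring-closure digits denotes one ring-closing bond; the number of such bonds equals the number of independent rings.
Ring-closure bonds here: 1.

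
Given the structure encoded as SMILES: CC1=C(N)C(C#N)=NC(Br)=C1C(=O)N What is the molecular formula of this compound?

Walk through each heavy atom and fill implicit hydrogens from standard valence (C 4, N 3, O 2, S 2, halogen 1):
  atom 1: C, bond orders sum to 1 (valence 4) → 3 H
  atom 2: C, bond orders sum to 4 (valence 4) → 0 H
  atom 3: C, bond orders sum to 4 (valence 4) → 0 H
  atom 4: N, bond orders sum to 1 (valence 3) → 2 H
  atom 5: C, bond orders sum to 4 (valence 4) → 0 H
  atom 6: C, bond orders sum to 4 (valence 4) → 0 H
  atom 7: N, bond orders sum to 3 (valence 3) → 0 H
  atom 8: N, bond orders sum to 3 (valence 3) → 0 H
  atom 9: C, bond orders sum to 4 (valence 4) → 0 H
  atom 10: Br (halogen, monovalent) → 0 H
  atom 11: C, bond orders sum to 4 (valence 4) → 0 H
  atom 12: C, bond orders sum to 4 (valence 4) → 0 H
  atom 13: O, bond orders sum to 2 (valence 2) → 0 H
  atom 14: N, bond orders sum to 1 (valence 3) → 2 H
Totals → C:8, H:7, Br:1, N:4, O:1.
In Hill order: C8H7BrN4O.

C8H7BrN4O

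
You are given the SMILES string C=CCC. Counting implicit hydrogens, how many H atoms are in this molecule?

8

Walk through each heavy atom and fill implicit hydrogens from standard valence (C 4, N 3, O 2, S 2, halogen 1):
  atom 1: C, bond orders sum to 2 (valence 4) → 2 H
  atom 2: C, bond orders sum to 3 (valence 4) → 1 H
  atom 3: C, bond orders sum to 2 (valence 4) → 2 H
  atom 4: C, bond orders sum to 1 (valence 4) → 3 H
Total hydrogens: 8.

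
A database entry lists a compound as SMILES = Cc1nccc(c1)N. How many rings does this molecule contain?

In SMILES, each pair of matching ring-closure digits denotes one ring-closing bond; the number of such bonds equals the number of independent rings.
Ring-closure bonds here: 1.

1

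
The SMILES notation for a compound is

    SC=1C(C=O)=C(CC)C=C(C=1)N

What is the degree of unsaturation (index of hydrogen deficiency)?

5

Degree of unsaturation = (number of rings) + (number of π bonds).
Ring closures in the SMILES: 1.
π bonds: 4 double bonds (each 1 DoU) → 4 DoU from unsaturation.
Total DoU = 1 + 4 = 5.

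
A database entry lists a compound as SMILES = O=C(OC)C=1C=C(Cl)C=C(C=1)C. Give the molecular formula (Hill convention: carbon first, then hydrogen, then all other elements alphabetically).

Walk through each heavy atom and fill implicit hydrogens from standard valence (C 4, N 3, O 2, S 2, halogen 1):
  atom 1: O, bond orders sum to 2 (valence 2) → 0 H
  atom 2: C, bond orders sum to 4 (valence 4) → 0 H
  atom 3: O, bond orders sum to 2 (valence 2) → 0 H
  atom 4: C, bond orders sum to 1 (valence 4) → 3 H
  atom 5: C, bond orders sum to 4 (valence 4) → 0 H
  atom 6: C, bond orders sum to 3 (valence 4) → 1 H
  atom 7: C, bond orders sum to 4 (valence 4) → 0 H
  atom 8: Cl (halogen, monovalent) → 0 H
  atom 9: C, bond orders sum to 3 (valence 4) → 1 H
  atom 10: C, bond orders sum to 4 (valence 4) → 0 H
  atom 11: C, bond orders sum to 3 (valence 4) → 1 H
  atom 12: C, bond orders sum to 1 (valence 4) → 3 H
Totals → C:9, H:9, Cl:1, O:2.

C9H9ClO2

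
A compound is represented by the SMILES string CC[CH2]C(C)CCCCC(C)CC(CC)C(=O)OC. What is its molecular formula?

C17H34O2

Walk through each heavy atom and fill implicit hydrogens from standard valence (C 4, N 3, O 2, S 2, halogen 1):
  atom 1: C, bond orders sum to 1 (valence 4) → 3 H
  atom 2: C, bond orders sum to 2 (valence 4) → 2 H
  atom 3: C with explicit H count 2
  atom 4: C, bond orders sum to 3 (valence 4) → 1 H
  atom 5: C, bond orders sum to 1 (valence 4) → 3 H
  atom 6: C, bond orders sum to 2 (valence 4) → 2 H
  atom 7: C, bond orders sum to 2 (valence 4) → 2 H
  atom 8: C, bond orders sum to 2 (valence 4) → 2 H
  atom 9: C, bond orders sum to 2 (valence 4) → 2 H
  atom 10: C, bond orders sum to 3 (valence 4) → 1 H
  atom 11: C, bond orders sum to 1 (valence 4) → 3 H
  atom 12: C, bond orders sum to 2 (valence 4) → 2 H
  atom 13: C, bond orders sum to 3 (valence 4) → 1 H
  atom 14: C, bond orders sum to 2 (valence 4) → 2 H
  atom 15: C, bond orders sum to 1 (valence 4) → 3 H
  atom 16: C, bond orders sum to 4 (valence 4) → 0 H
  atom 17: O, bond orders sum to 2 (valence 2) → 0 H
  atom 18: O, bond orders sum to 2 (valence 2) → 0 H
  atom 19: C, bond orders sum to 1 (valence 4) → 3 H
Totals → C:17, H:34, O:2.
In Hill order: C17H34O2.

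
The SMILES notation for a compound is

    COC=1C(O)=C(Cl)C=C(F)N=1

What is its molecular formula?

C6H5ClFNO2

Walk through each heavy atom and fill implicit hydrogens from standard valence (C 4, N 3, O 2, S 2, halogen 1):
  atom 1: C, bond orders sum to 1 (valence 4) → 3 H
  atom 2: O, bond orders sum to 2 (valence 2) → 0 H
  atom 3: C, bond orders sum to 4 (valence 4) → 0 H
  atom 4: C, bond orders sum to 4 (valence 4) → 0 H
  atom 5: O, bond orders sum to 1 (valence 2) → 1 H
  atom 6: C, bond orders sum to 4 (valence 4) → 0 H
  atom 7: Cl (halogen, monovalent) → 0 H
  atom 8: C, bond orders sum to 3 (valence 4) → 1 H
  atom 9: C, bond orders sum to 4 (valence 4) → 0 H
  atom 10: F (halogen, monovalent) → 0 H
  atom 11: N, bond orders sum to 3 (valence 3) → 0 H
Totals → C:6, H:5, Cl:1, F:1, N:1, O:2.
In Hill order: C6H5ClFNO2.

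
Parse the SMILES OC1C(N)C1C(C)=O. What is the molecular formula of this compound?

C5H9NO2

Walk through each heavy atom and fill implicit hydrogens from standard valence (C 4, N 3, O 2, S 2, halogen 1):
  atom 1: O, bond orders sum to 1 (valence 2) → 1 H
  atom 2: C, bond orders sum to 3 (valence 4) → 1 H
  atom 3: C, bond orders sum to 3 (valence 4) → 1 H
  atom 4: N, bond orders sum to 1 (valence 3) → 2 H
  atom 5: C, bond orders sum to 3 (valence 4) → 1 H
  atom 6: C, bond orders sum to 4 (valence 4) → 0 H
  atom 7: C, bond orders sum to 1 (valence 4) → 3 H
  atom 8: O, bond orders sum to 2 (valence 2) → 0 H
Totals → C:5, H:9, N:1, O:2.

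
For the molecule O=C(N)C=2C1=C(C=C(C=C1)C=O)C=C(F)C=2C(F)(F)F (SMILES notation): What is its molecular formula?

Walk through each heavy atom and fill implicit hydrogens from standard valence (C 4, N 3, O 2, S 2, halogen 1):
  atom 1: O, bond orders sum to 2 (valence 2) → 0 H
  atom 2: C, bond orders sum to 4 (valence 4) → 0 H
  atom 3: N, bond orders sum to 1 (valence 3) → 2 H
  atom 4: C, bond orders sum to 4 (valence 4) → 0 H
  atom 5: C, bond orders sum to 4 (valence 4) → 0 H
  atom 6: C, bond orders sum to 4 (valence 4) → 0 H
  atom 7: C, bond orders sum to 3 (valence 4) → 1 H
  atom 8: C, bond orders sum to 4 (valence 4) → 0 H
  atom 9: C, bond orders sum to 3 (valence 4) → 1 H
  atom 10: C, bond orders sum to 3 (valence 4) → 1 H
  atom 11: C, bond orders sum to 3 (valence 4) → 1 H
  atom 12: O, bond orders sum to 2 (valence 2) → 0 H
  atom 13: C, bond orders sum to 3 (valence 4) → 1 H
  atom 14: C, bond orders sum to 4 (valence 4) → 0 H
  atom 15: F (halogen, monovalent) → 0 H
  atom 16: C, bond orders sum to 4 (valence 4) → 0 H
  atom 17: C, bond orders sum to 4 (valence 4) → 0 H
  atom 18: F (halogen, monovalent) → 0 H
  atom 19: F (halogen, monovalent) → 0 H
  atom 20: F (halogen, monovalent) → 0 H
Totals → C:13, H:7, F:4, N:1, O:2.

C13H7F4NO2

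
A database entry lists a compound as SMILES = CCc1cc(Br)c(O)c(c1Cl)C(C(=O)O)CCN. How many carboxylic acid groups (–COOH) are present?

The carboxylic acid motif appears at heavy-atom position 13 in the SMILES.
Other groups present: 1 hydroxyl, 1 primary amine.
Carboxylic acid count: 1.

1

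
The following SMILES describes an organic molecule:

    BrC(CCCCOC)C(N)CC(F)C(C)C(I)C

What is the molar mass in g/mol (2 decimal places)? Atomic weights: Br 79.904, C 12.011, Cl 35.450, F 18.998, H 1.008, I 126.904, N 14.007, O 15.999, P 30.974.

438.16 g/mol

First, the molecular formula is C13H26BrFINO (counting implicit H from valence).
  Br: 1 × 79.904 = 79.904
  C: 13 × 12.011 = 156.143
  F: 1 × 18.998 = 18.998
  H: 26 × 1.008 = 26.208
  I: 1 × 126.904 = 126.904
  N: 1 × 14.007 = 14.007
  O: 1 × 15.999 = 15.999
Sum: 1×79.904 + 13×12.011 + 1×18.998 + 26×1.008 + 1×126.904 + 1×14.007 + 1×15.999 = 438.163 → 438.16 g/mol.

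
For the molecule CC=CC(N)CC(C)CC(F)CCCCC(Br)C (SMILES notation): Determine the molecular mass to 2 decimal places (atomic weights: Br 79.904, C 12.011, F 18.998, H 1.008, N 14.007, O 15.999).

322.31 g/mol

First, the molecular formula is C15H29BrFN (counting implicit H from valence).
  Br: 1 × 79.904 = 79.904
  C: 15 × 12.011 = 180.165
  F: 1 × 18.998 = 18.998
  H: 29 × 1.008 = 29.232
  N: 1 × 14.007 = 14.007
Sum: 1×79.904 + 15×12.011 + 1×18.998 + 29×1.008 + 1×14.007 = 322.306 → 322.31 g/mol.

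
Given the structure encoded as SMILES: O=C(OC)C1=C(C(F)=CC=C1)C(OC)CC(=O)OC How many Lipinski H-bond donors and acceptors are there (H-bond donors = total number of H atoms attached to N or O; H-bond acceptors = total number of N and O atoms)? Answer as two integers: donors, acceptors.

0, 5

Donors: find every N or O and count the H atoms it carries.
  atom 1 (O): bond orders sum to 2 → 0 H
  atom 3 (O): bond orders sum to 2 → 0 H
  atom 13 (O): bond orders sum to 2 → 0 H
  atom 17 (O): bond orders sum to 2 → 0 H
  atom 18 (O): bond orders sum to 2 → 0 H
Lipinski HBD = 0.
Acceptors: N atoms = 0, O atoms = 5 → HBA = 5.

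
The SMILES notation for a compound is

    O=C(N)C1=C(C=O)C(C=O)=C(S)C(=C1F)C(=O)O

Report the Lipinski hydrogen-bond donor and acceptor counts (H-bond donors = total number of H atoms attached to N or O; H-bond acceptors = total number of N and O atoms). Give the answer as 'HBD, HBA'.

Donors: find every N or O and count the H atoms it carries.
  atom 1 (O): bond orders sum to 2 → 0 H
  atom 3 (N): bond orders sum to 1 → 2 H
  atom 7 (O): bond orders sum to 2 → 0 H
  atom 10 (O): bond orders sum to 2 → 0 H
  atom 17 (O): bond orders sum to 2 → 0 H
  atom 18 (O): bond orders sum to 1 → 1 H
Lipinski HBD = 3.
Acceptors: N atoms = 1, O atoms = 5 → HBA = 6.

3, 6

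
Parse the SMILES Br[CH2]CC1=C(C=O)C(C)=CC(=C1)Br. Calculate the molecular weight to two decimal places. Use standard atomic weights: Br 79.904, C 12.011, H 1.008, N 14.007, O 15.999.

306.00 g/mol

First, the molecular formula is C10H10Br2O (counting implicit H from valence).
  Br: 2 × 79.904 = 159.808
  C: 10 × 12.011 = 120.110
  H: 10 × 1.008 = 10.080
  O: 1 × 15.999 = 15.999
Sum: 2×79.904 + 10×12.011 + 10×1.008 + 1×15.999 = 305.997 → 306.00 g/mol.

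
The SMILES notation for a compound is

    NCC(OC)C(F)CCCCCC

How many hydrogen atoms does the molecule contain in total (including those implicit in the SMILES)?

Walk through each heavy atom and fill implicit hydrogens from standard valence (C 4, N 3, O 2, S 2, halogen 1):
  atom 1: N, bond orders sum to 1 (valence 3) → 2 H
  atom 2: C, bond orders sum to 2 (valence 4) → 2 H
  atom 3: C, bond orders sum to 3 (valence 4) → 1 H
  atom 4: O, bond orders sum to 2 (valence 2) → 0 H
  atom 5: C, bond orders sum to 1 (valence 4) → 3 H
  atom 6: C, bond orders sum to 3 (valence 4) → 1 H
  atom 7: F (halogen, monovalent) → 0 H
  atom 8: C, bond orders sum to 2 (valence 4) → 2 H
  atom 9: C, bond orders sum to 2 (valence 4) → 2 H
  atom 10: C, bond orders sum to 2 (valence 4) → 2 H
  atom 11: C, bond orders sum to 2 (valence 4) → 2 H
  atom 12: C, bond orders sum to 2 (valence 4) → 2 H
  atom 13: C, bond orders sum to 1 (valence 4) → 3 H
Total hydrogens: 22.

22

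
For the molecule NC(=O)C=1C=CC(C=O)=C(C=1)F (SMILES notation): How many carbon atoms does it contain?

8

Count every carbon token in the SMILES (each C, including those in ring-closure positions and inside branches).
Carbon count: 8.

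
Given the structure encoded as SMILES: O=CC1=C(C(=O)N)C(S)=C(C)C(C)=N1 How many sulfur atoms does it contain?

1

Scan the SMILES for S atoms (remember two-letter symbols like Cl and Br are single atoms).
Sulfur count: 1.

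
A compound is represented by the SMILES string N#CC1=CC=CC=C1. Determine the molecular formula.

Walk through each heavy atom and fill implicit hydrogens from standard valence (C 4, N 3, O 2, S 2, halogen 1):
  atom 1: N, bond orders sum to 3 (valence 3) → 0 H
  atom 2: C, bond orders sum to 4 (valence 4) → 0 H
  atom 3: C, bond orders sum to 4 (valence 4) → 0 H
  atom 4: C, bond orders sum to 3 (valence 4) → 1 H
  atom 5: C, bond orders sum to 3 (valence 4) → 1 H
  atom 6: C, bond orders sum to 3 (valence 4) → 1 H
  atom 7: C, bond orders sum to 3 (valence 4) → 1 H
  atom 8: C, bond orders sum to 3 (valence 4) → 1 H
Totals → C:7, H:5, N:1.

C7H5N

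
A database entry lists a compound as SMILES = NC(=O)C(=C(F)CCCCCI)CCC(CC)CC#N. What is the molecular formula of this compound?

C15H24FIN2O

Walk through each heavy atom and fill implicit hydrogens from standard valence (C 4, N 3, O 2, S 2, halogen 1):
  atom 1: N, bond orders sum to 1 (valence 3) → 2 H
  atom 2: C, bond orders sum to 4 (valence 4) → 0 H
  atom 3: O, bond orders sum to 2 (valence 2) → 0 H
  atom 4: C, bond orders sum to 4 (valence 4) → 0 H
  atom 5: C, bond orders sum to 4 (valence 4) → 0 H
  atom 6: F (halogen, monovalent) → 0 H
  atom 7: C, bond orders sum to 2 (valence 4) → 2 H
  atom 8: C, bond orders sum to 2 (valence 4) → 2 H
  atom 9: C, bond orders sum to 2 (valence 4) → 2 H
  atom 10: C, bond orders sum to 2 (valence 4) → 2 H
  atom 11: C, bond orders sum to 2 (valence 4) → 2 H
  atom 12: I (halogen, monovalent) → 0 H
  atom 13: C, bond orders sum to 2 (valence 4) → 2 H
  atom 14: C, bond orders sum to 2 (valence 4) → 2 H
  atom 15: C, bond orders sum to 3 (valence 4) → 1 H
  atom 16: C, bond orders sum to 2 (valence 4) → 2 H
  atom 17: C, bond orders sum to 1 (valence 4) → 3 H
  atom 18: C, bond orders sum to 2 (valence 4) → 2 H
  atom 19: C, bond orders sum to 4 (valence 4) → 0 H
  atom 20: N, bond orders sum to 3 (valence 3) → 0 H
Totals → C:15, H:24, F:1, I:1, N:2, O:1.
In Hill order: C15H24FIN2O.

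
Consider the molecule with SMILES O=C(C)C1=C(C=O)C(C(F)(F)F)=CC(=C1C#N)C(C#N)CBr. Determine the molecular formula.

C14H8BrF3N2O2

Walk through each heavy atom and fill implicit hydrogens from standard valence (C 4, N 3, O 2, S 2, halogen 1):
  atom 1: O, bond orders sum to 2 (valence 2) → 0 H
  atom 2: C, bond orders sum to 4 (valence 4) → 0 H
  atom 3: C, bond orders sum to 1 (valence 4) → 3 H
  atom 4: C, bond orders sum to 4 (valence 4) → 0 H
  atom 5: C, bond orders sum to 4 (valence 4) → 0 H
  atom 6: C, bond orders sum to 3 (valence 4) → 1 H
  atom 7: O, bond orders sum to 2 (valence 2) → 0 H
  atom 8: C, bond orders sum to 4 (valence 4) → 0 H
  atom 9: C, bond orders sum to 4 (valence 4) → 0 H
  atom 10: F (halogen, monovalent) → 0 H
  atom 11: F (halogen, monovalent) → 0 H
  atom 12: F (halogen, monovalent) → 0 H
  atom 13: C, bond orders sum to 3 (valence 4) → 1 H
  atom 14: C, bond orders sum to 4 (valence 4) → 0 H
  atom 15: C, bond orders sum to 4 (valence 4) → 0 H
  atom 16: C, bond orders sum to 4 (valence 4) → 0 H
  atom 17: N, bond orders sum to 3 (valence 3) → 0 H
  atom 18: C, bond orders sum to 3 (valence 4) → 1 H
  atom 19: C, bond orders sum to 4 (valence 4) → 0 H
  atom 20: N, bond orders sum to 3 (valence 3) → 0 H
  atom 21: C, bond orders sum to 2 (valence 4) → 2 H
  atom 22: Br (halogen, monovalent) → 0 H
Totals → C:14, H:8, Br:1, F:3, N:2, O:2.
In Hill order: C14H8BrF3N2O2.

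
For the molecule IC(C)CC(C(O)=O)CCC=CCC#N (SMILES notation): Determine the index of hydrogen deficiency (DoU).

Molecular formula: C11H16INO2.
DoU = (2C + 2 + N − H − X) / 2, where X is the halogen count and O/S are ignored.
    = (2·11 + 2 + 1 − 16 − 1) / 2 = 8 / 2 = 4.

4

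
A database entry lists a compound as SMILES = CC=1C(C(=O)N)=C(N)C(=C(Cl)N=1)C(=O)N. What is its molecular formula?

Walk through each heavy atom and fill implicit hydrogens from standard valence (C 4, N 3, O 2, S 2, halogen 1):
  atom 1: C, bond orders sum to 1 (valence 4) → 3 H
  atom 2: C, bond orders sum to 4 (valence 4) → 0 H
  atom 3: C, bond orders sum to 4 (valence 4) → 0 H
  atom 4: C, bond orders sum to 4 (valence 4) → 0 H
  atom 5: O, bond orders sum to 2 (valence 2) → 0 H
  atom 6: N, bond orders sum to 1 (valence 3) → 2 H
  atom 7: C, bond orders sum to 4 (valence 4) → 0 H
  atom 8: N, bond orders sum to 1 (valence 3) → 2 H
  atom 9: C, bond orders sum to 4 (valence 4) → 0 H
  atom 10: C, bond orders sum to 4 (valence 4) → 0 H
  atom 11: Cl (halogen, monovalent) → 0 H
  atom 12: N, bond orders sum to 3 (valence 3) → 0 H
  atom 13: C, bond orders sum to 4 (valence 4) → 0 H
  atom 14: O, bond orders sum to 2 (valence 2) → 0 H
  atom 15: N, bond orders sum to 1 (valence 3) → 2 H
Totals → C:8, H:9, Cl:1, N:4, O:2.
In Hill order: C8H9ClN4O2.

C8H9ClN4O2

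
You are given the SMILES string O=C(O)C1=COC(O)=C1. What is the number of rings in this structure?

1

In SMILES, each pair of matching ring-closure digits denotes one ring-closing bond; the number of such bonds equals the number of independent rings.
Ring-closure bonds here: 1.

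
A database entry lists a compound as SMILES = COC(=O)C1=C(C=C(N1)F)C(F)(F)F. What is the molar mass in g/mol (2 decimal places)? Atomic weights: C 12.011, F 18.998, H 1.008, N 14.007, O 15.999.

211.11 g/mol

First, the molecular formula is C7H5F4NO2 (counting implicit H from valence).
  C: 7 × 12.011 = 84.077
  F: 4 × 18.998 = 75.992
  H: 5 × 1.008 = 5.040
  N: 1 × 14.007 = 14.007
  O: 2 × 15.999 = 31.998
Sum: 7×12.011 + 4×18.998 + 5×1.008 + 1×14.007 + 2×15.999 = 211.114 → 211.11 g/mol.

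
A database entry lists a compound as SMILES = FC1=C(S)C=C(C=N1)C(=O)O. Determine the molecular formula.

C6H4FNO2S

Walk through each heavy atom and fill implicit hydrogens from standard valence (C 4, N 3, O 2, S 2, halogen 1):
  atom 1: F (halogen, monovalent) → 0 H
  atom 2: C, bond orders sum to 4 (valence 4) → 0 H
  atom 3: C, bond orders sum to 4 (valence 4) → 0 H
  atom 4: S, bond orders sum to 1 (valence 2) → 1 H
  atom 5: C, bond orders sum to 3 (valence 4) → 1 H
  atom 6: C, bond orders sum to 4 (valence 4) → 0 H
  atom 7: C, bond orders sum to 3 (valence 4) → 1 H
  atom 8: N, bond orders sum to 3 (valence 3) → 0 H
  atom 9: C, bond orders sum to 4 (valence 4) → 0 H
  atom 10: O, bond orders sum to 2 (valence 2) → 0 H
  atom 11: O, bond orders sum to 1 (valence 2) → 1 H
Totals → C:6, H:4, F:1, N:1, O:2, S:1.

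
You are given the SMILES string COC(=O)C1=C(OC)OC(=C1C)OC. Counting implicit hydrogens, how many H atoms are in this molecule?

12

Walk through each heavy atom and fill implicit hydrogens from standard valence (C 4, N 3, O 2, S 2, halogen 1):
  atom 1: C, bond orders sum to 1 (valence 4) → 3 H
  atom 2: O, bond orders sum to 2 (valence 2) → 0 H
  atom 3: C, bond orders sum to 4 (valence 4) → 0 H
  atom 4: O, bond orders sum to 2 (valence 2) → 0 H
  atom 5: C, bond orders sum to 4 (valence 4) → 0 H
  atom 6: C, bond orders sum to 4 (valence 4) → 0 H
  atom 7: O, bond orders sum to 2 (valence 2) → 0 H
  atom 8: C, bond orders sum to 1 (valence 4) → 3 H
  atom 9: O, bond orders sum to 2 (valence 2) → 0 H
  atom 10: C, bond orders sum to 4 (valence 4) → 0 H
  atom 11: C, bond orders sum to 4 (valence 4) → 0 H
  atom 12: C, bond orders sum to 1 (valence 4) → 3 H
  atom 13: O, bond orders sum to 2 (valence 2) → 0 H
  atom 14: C, bond orders sum to 1 (valence 4) → 3 H
Total hydrogens: 12.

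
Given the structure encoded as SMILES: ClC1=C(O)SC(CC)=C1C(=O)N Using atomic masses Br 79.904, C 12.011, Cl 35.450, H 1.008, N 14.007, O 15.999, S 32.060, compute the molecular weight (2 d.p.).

First, the molecular formula is C7H8ClNO2S (counting implicit H from valence).
  C: 7 × 12.011 = 84.077
  Cl: 1 × 35.450 = 35.450
  H: 8 × 1.008 = 8.064
  N: 1 × 14.007 = 14.007
  O: 2 × 15.999 = 31.998
  S: 1 × 32.060 = 32.060
Sum: 7×12.011 + 1×35.450 + 8×1.008 + 1×14.007 + 2×15.999 + 1×32.060 = 205.656 → 205.66 g/mol.

205.66 g/mol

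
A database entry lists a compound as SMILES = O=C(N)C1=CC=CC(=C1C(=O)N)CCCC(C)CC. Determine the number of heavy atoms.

19

Every atom symbol written in the SMILES (organic subset) is one heavy atom; implicit H are not written.
Heavy atoms by element → C:15, N:2, O:2.
Total: 19.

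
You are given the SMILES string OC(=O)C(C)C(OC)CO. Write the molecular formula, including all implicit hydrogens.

Walk through each heavy atom and fill implicit hydrogens from standard valence (C 4, N 3, O 2, S 2, halogen 1):
  atom 1: O, bond orders sum to 1 (valence 2) → 1 H
  atom 2: C, bond orders sum to 4 (valence 4) → 0 H
  atom 3: O, bond orders sum to 2 (valence 2) → 0 H
  atom 4: C, bond orders sum to 3 (valence 4) → 1 H
  atom 5: C, bond orders sum to 1 (valence 4) → 3 H
  atom 6: C, bond orders sum to 3 (valence 4) → 1 H
  atom 7: O, bond orders sum to 2 (valence 2) → 0 H
  atom 8: C, bond orders sum to 1 (valence 4) → 3 H
  atom 9: C, bond orders sum to 2 (valence 4) → 2 H
  atom 10: O, bond orders sum to 1 (valence 2) → 1 H
Totals → C:6, H:12, O:4.
In Hill order: C6H12O4.

C6H12O4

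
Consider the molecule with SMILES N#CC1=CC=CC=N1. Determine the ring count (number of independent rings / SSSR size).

1

In SMILES, each pair of matching ring-closure digits denotes one ring-closing bond; the number of such bonds equals the number of independent rings.
Ring-closure bonds here: 1.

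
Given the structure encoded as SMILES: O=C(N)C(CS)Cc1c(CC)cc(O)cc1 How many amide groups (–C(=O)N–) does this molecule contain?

1

The amide motif appears at heavy-atom position 2 in the SMILES.
Other groups present: 1 hydroxyl, 1 thiol.
Amide count: 1.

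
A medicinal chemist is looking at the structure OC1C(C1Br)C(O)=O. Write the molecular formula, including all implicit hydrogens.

Walk through each heavy atom and fill implicit hydrogens from standard valence (C 4, N 3, O 2, S 2, halogen 1):
  atom 1: O, bond orders sum to 1 (valence 2) → 1 H
  atom 2: C, bond orders sum to 3 (valence 4) → 1 H
  atom 3: C, bond orders sum to 3 (valence 4) → 1 H
  atom 4: C, bond orders sum to 3 (valence 4) → 1 H
  atom 5: Br (halogen, monovalent) → 0 H
  atom 6: C, bond orders sum to 4 (valence 4) → 0 H
  atom 7: O, bond orders sum to 1 (valence 2) → 1 H
  atom 8: O, bond orders sum to 2 (valence 2) → 0 H
Totals → C:4, H:5, Br:1, O:3.
In Hill order: C4H5BrO3.

C4H5BrO3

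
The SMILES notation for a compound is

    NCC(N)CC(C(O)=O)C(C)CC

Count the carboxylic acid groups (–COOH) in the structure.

1

The carboxylic acid motif appears at heavy-atom position 7 in the SMILES.
Other groups present: 2 primary amine.
Carboxylic acid count: 1.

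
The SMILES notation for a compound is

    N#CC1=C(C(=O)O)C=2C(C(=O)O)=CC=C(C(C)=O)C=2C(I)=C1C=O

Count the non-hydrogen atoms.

Every atom symbol written in the SMILES (organic subset) is one heavy atom; implicit H are not written.
Heavy atoms by element → C:16, I:1, N:1, O:6.
Total: 24.

24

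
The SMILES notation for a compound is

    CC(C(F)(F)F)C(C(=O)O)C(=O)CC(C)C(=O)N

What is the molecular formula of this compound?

C10H14F3NO4

Walk through each heavy atom and fill implicit hydrogens from standard valence (C 4, N 3, O 2, S 2, halogen 1):
  atom 1: C, bond orders sum to 1 (valence 4) → 3 H
  atom 2: C, bond orders sum to 3 (valence 4) → 1 H
  atom 3: C, bond orders sum to 4 (valence 4) → 0 H
  atom 4: F (halogen, monovalent) → 0 H
  atom 5: F (halogen, monovalent) → 0 H
  atom 6: F (halogen, monovalent) → 0 H
  atom 7: C, bond orders sum to 3 (valence 4) → 1 H
  atom 8: C, bond orders sum to 4 (valence 4) → 0 H
  atom 9: O, bond orders sum to 2 (valence 2) → 0 H
  atom 10: O, bond orders sum to 1 (valence 2) → 1 H
  atom 11: C, bond orders sum to 4 (valence 4) → 0 H
  atom 12: O, bond orders sum to 2 (valence 2) → 0 H
  atom 13: C, bond orders sum to 2 (valence 4) → 2 H
  atom 14: C, bond orders sum to 3 (valence 4) → 1 H
  atom 15: C, bond orders sum to 1 (valence 4) → 3 H
  atom 16: C, bond orders sum to 4 (valence 4) → 0 H
  atom 17: O, bond orders sum to 2 (valence 2) → 0 H
  atom 18: N, bond orders sum to 1 (valence 3) → 2 H
Totals → C:10, H:14, F:3, N:1, O:4.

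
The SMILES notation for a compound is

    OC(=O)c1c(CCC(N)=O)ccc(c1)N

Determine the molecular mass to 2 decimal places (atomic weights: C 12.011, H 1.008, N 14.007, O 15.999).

First, the molecular formula is C10H12N2O3 (counting implicit H from valence).
  C: 10 × 12.011 = 120.110
  H: 12 × 1.008 = 12.096
  N: 2 × 14.007 = 28.014
  O: 3 × 15.999 = 47.997
Sum: 10×12.011 + 12×1.008 + 2×14.007 + 3×15.999 = 208.217 → 208.22 g/mol.

208.22 g/mol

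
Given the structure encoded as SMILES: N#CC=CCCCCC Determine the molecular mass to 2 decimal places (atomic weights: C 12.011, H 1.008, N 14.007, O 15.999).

123.20 g/mol

First, the molecular formula is C8H13N (counting implicit H from valence).
  C: 8 × 12.011 = 96.088
  H: 13 × 1.008 = 13.104
  N: 1 × 14.007 = 14.007
Sum: 8×12.011 + 13×1.008 + 1×14.007 = 123.199 → 123.20 g/mol.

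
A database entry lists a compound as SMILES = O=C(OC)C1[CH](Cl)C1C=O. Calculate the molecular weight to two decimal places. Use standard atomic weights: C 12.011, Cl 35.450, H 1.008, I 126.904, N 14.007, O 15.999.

First, the molecular formula is C6H7ClO3 (counting implicit H from valence).
  C: 6 × 12.011 = 72.066
  Cl: 1 × 35.450 = 35.450
  H: 7 × 1.008 = 7.056
  O: 3 × 15.999 = 47.997
Sum: 6×12.011 + 1×35.450 + 7×1.008 + 3×15.999 = 162.569 → 162.57 g/mol.

162.57 g/mol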